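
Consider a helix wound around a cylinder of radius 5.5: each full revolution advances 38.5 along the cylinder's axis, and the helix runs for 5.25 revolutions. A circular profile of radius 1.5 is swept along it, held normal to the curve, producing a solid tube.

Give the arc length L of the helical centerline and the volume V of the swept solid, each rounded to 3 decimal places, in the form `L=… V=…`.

L=271.607 V=1919.875

2πR = 2π·5.5 = 34.557519
per-turn = √(34.557519² + 38.5²) = √(1194.2221 + 1482.25) = √2676.4721 = 51.734632
L = 5.25 × 51.734632 = 271.606817
V = π·1.5² × L = 7.068583 × 271.606817 = 1919.875459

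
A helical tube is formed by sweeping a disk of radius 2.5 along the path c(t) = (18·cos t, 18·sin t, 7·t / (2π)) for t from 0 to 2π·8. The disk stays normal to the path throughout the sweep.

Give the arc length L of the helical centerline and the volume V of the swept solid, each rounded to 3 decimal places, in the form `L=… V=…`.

2πR = 2π·18 = 113.097336
per-turn = √(113.097336² + 7²) = √(12791.0073 + 49) = √12840.0073 = 113.313756
L = 8 × 113.313756 = 906.510048
V = π·2.5² × L = 19.634954 × 906.510048 = 17799.283173

L=906.510 V=17799.283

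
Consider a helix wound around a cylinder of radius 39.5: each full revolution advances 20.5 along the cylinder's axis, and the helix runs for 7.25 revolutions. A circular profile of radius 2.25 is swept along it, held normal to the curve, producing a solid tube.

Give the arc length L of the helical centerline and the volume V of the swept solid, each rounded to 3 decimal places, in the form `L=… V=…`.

2πR = 2π·39.5 = 248.185820
per-turn = √(248.185820² + 20.5²) = √(61596.2011 + 420.25) = √62016.4511 = 249.031024
L = 7.25 × 249.031024 = 1805.474926
V = π·2.25² × L = 15.904313 × 1805.474926 = 28714.837995

L=1805.475 V=28714.838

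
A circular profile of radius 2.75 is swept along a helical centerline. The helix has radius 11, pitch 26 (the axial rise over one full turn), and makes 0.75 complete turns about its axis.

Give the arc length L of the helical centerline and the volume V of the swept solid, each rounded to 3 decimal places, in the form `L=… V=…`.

2πR = 2π·11 = 69.115038
per-turn = √(69.115038² + 26²) = √(4776.8885 + 676) = √5452.8885 = 73.843676
L = 0.75 × 73.843676 = 55.382757
V = π·2.75² × L = 23.758294 × 55.382757 = 1315.799853

L=55.383 V=1315.800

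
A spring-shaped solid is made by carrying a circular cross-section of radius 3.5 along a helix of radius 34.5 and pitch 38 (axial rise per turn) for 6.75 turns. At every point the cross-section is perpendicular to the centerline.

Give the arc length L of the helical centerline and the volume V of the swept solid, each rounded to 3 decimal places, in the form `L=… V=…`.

L=1485.509 V=57169.087

2πR = 2π·34.5 = 216.769893
per-turn = √(216.769893² + 38²) = √(46989.1866 + 1444) = √48433.1866 = 220.075411
L = 6.75 × 220.075411 = 1485.509025
V = π·3.5² × L = 38.484510 × 1485.509025 = 57169.086924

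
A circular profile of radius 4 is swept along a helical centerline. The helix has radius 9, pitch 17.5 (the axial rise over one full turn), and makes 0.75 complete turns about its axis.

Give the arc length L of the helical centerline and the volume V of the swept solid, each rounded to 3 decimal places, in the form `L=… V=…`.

L=44.396 V=2231.584

2πR = 2π·9 = 56.548668
per-turn = √(56.548668² + 17.5²) = √(3197.7518 + 306.25) = √3504.0018 = 59.194610
L = 0.75 × 59.194610 = 44.395957
V = π·4² × L = 50.265482 × 44.395957 = 2231.584214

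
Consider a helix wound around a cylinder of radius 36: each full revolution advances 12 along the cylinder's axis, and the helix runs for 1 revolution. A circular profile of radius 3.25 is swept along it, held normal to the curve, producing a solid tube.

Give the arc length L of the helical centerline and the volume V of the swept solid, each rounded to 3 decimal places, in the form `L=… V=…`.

2πR = 2π·36 = 226.194671
per-turn = √(226.194671² + 12²) = √(51164.0292 + 144) = √51308.0292 = 226.512757
L = 1 × 226.512757 = 226.512757
V = π·3.25² × L = 33.183072 × 226.512757 = 7516.389225

L=226.513 V=7516.389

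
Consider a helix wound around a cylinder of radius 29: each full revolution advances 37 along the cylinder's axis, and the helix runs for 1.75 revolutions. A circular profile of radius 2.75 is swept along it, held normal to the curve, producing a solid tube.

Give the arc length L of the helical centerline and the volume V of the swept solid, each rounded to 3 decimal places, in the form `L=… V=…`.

2πR = 2π·29 = 182.212374
per-turn = √(182.212374² + 37²) = √(33201.3492 + 1369) = √34570.3492 = 185.931033
L = 1.75 × 185.931033 = 325.379309
V = π·2.75² × L = 23.758294 × 325.379309 = 7730.457418

L=325.379 V=7730.457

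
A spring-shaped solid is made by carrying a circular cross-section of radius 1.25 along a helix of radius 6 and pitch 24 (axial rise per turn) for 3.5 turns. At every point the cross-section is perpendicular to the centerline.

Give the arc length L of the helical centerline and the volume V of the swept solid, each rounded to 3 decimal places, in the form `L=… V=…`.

L=156.416 V=767.806

2πR = 2π·6 = 37.699112
per-turn = √(37.699112² + 24²) = √(1421.2230 + 576) = √1997.2230 = 44.690301
L = 3.5 × 44.690301 = 156.416055
V = π·1.25² × L = 4.908739 × 156.416055 = 767.805513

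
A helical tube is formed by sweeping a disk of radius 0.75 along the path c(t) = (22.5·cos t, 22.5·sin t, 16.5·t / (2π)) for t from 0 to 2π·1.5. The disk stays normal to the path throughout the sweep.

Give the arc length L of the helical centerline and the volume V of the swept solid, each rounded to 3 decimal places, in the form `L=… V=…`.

2πR = 2π·22.5 = 141.371669
per-turn = √(141.371669² + 16.5²) = √(19985.9489 + 272.25) = √20258.1989 = 142.331300
L = 1.5 × 142.331300 = 213.496950
V = π·0.75² × L = 1.767146 × 213.496950 = 377.280253

L=213.497 V=377.280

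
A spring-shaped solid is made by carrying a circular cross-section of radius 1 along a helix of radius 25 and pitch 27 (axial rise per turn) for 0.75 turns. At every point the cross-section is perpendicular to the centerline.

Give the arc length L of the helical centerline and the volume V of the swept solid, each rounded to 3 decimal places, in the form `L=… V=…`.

2πR = 2π·25 = 157.079633
per-turn = √(157.079633² + 27²) = √(24674.0110 + 729) = √25403.0110 = 159.383221
L = 0.75 × 159.383221 = 119.537415
V = π·1² × L = 3.141593 × 119.537415 = 375.537866

L=119.537 V=375.538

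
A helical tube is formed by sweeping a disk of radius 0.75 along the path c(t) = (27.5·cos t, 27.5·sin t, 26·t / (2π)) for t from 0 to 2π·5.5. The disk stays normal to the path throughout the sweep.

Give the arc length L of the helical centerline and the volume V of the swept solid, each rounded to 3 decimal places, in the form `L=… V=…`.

L=961.030 V=1698.281

2πR = 2π·27.5 = 172.787596
per-turn = √(172.787596² + 26²) = √(29855.5533 + 676) = √30531.5533 = 174.732805
L = 5.5 × 174.732805 = 961.030430
V = π·0.75² × L = 1.767146 × 961.030430 = 1698.280953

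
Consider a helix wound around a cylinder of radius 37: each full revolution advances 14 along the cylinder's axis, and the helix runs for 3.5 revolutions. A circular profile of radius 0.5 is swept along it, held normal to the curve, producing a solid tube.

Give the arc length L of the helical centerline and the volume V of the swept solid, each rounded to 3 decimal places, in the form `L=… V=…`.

2πR = 2π·37 = 232.477856
per-turn = √(232.477856² + 14²) = √(54045.9537 + 196) = √54241.9537 = 232.899020
L = 3.5 × 232.899020 = 815.146571
V = π·0.5² × L = 0.785398 × 815.146571 = 640.214620

L=815.147 V=640.215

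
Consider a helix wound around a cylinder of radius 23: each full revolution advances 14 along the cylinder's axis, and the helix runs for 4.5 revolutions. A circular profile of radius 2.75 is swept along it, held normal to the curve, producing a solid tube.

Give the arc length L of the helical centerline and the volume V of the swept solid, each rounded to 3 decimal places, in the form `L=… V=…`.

2πR = 2π·23 = 144.513262
per-turn = √(144.513262² + 14²) = √(20884.0829 + 196) = √21080.0829 = 145.189817
L = 4.5 × 145.189817 = 653.354176
V = π·2.75² × L = 23.758294 × 653.354176 = 15522.580883

L=653.354 V=15522.581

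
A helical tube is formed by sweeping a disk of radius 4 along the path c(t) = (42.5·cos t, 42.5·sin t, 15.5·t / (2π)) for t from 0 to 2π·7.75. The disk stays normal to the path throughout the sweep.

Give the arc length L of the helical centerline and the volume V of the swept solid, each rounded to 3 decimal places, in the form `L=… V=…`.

2πR = 2π·42.5 = 267.035376
per-turn = √(267.035376² + 15.5²) = √(71307.8918 + 240.25) = √71548.1418 = 267.484844
L = 7.75 × 267.484844 = 2073.007541
V = π·4² × L = 50.265482 × 2073.007541 = 104200.724207

L=2073.008 V=104200.724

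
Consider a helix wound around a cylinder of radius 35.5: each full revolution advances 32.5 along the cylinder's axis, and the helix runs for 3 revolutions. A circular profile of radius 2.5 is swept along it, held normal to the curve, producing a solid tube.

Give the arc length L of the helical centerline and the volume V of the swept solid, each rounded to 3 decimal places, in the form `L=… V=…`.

L=676.225 V=13277.648

2πR = 2π·35.5 = 223.053078
per-turn = √(223.053078² + 32.5²) = √(49752.6758 + 1056.25) = √50808.9258 = 225.408353
L = 3 × 225.408353 = 676.225060
V = π·2.5² × L = 19.634954 × 676.225060 = 13277.648009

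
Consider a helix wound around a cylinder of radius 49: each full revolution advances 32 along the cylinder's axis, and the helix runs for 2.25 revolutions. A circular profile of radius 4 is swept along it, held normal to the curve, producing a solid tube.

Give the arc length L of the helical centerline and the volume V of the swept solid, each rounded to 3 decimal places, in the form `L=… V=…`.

2πR = 2π·49 = 307.876080
per-turn = √(307.876080² + 32²) = √(94787.6807 + 1024) = √95811.6807 = 309.534619
L = 2.25 × 309.534619 = 696.452894
V = π·4² × L = 50.265482 × 696.452894 = 35007.540719

L=696.453 V=35007.541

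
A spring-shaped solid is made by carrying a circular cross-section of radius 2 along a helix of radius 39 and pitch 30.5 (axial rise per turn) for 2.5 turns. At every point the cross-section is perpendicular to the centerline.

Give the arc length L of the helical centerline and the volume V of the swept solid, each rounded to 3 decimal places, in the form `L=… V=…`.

L=617.338 V=7757.694

2πR = 2π·39 = 245.044227
per-turn = √(245.044227² + 30.5²) = √(60046.6732 + 930.25) = √60976.9232 = 246.935059
L = 2.5 × 246.935059 = 617.337647
V = π·2² × L = 12.566371 × 617.337647 = 7757.693661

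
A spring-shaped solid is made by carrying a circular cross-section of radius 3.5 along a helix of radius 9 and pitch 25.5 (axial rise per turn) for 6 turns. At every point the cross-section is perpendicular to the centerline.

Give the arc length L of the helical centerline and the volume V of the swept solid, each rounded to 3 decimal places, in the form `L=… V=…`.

L=372.194 V=14323.688

2πR = 2π·9 = 56.548668
per-turn = √(56.548668² + 25.5²) = √(3197.7518 + 650.25) = √3848.0018 = 62.032264
L = 6 × 62.032264 = 372.193586
V = π·3.5² × L = 38.484510 × 372.193586 = 14323.687799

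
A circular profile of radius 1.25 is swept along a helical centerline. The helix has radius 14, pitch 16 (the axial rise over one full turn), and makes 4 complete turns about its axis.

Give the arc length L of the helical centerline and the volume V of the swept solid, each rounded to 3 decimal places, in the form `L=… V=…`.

2πR = 2π·14 = 87.964594
per-turn = √(87.964594² + 16²) = √(7737.7699 + 256) = √7993.7699 = 89.407885
L = 4 × 89.407885 = 357.631539
V = π·1.25² × L = 4.908739 × 357.631539 = 1755.519711

L=357.632 V=1755.520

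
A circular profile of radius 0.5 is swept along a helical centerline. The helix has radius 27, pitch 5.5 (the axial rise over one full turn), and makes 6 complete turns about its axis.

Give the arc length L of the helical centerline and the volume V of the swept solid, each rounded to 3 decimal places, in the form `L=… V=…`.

L=1018.411 V=799.858

2πR = 2π·27 = 169.646003
per-turn = √(169.646003² + 5.5²) = √(28779.7664 + 30.25) = √28810.0164 = 169.735136
L = 6 × 169.735136 = 1018.410817
V = π·0.5² × L = 0.785398 × 1018.410817 = 799.857985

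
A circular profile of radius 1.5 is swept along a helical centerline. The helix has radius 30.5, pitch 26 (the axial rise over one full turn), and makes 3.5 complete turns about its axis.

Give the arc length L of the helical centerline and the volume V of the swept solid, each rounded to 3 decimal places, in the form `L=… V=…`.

L=676.875 V=4784.547

2πR = 2π·30.5 = 191.637152
per-turn = √(191.637152² + 26²) = √(36724.7980 + 676) = √37400.7980 = 193.392859
L = 3.5 × 193.392859 = 676.875007
V = π·1.5² × L = 7.068583 × 676.875007 = 4784.547487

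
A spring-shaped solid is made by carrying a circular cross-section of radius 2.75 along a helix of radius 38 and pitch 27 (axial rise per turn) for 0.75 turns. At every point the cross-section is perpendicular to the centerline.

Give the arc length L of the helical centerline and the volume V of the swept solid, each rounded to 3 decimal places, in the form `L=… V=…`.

L=180.212 V=4281.533

2πR = 2π·38 = 238.761042
per-turn = √(238.761042² + 27²) = √(57006.8350 + 729) = √57735.8350 = 240.282823
L = 0.75 × 240.282823 = 180.212117
V = π·2.75² × L = 23.758294 × 180.212117 = 4281.532543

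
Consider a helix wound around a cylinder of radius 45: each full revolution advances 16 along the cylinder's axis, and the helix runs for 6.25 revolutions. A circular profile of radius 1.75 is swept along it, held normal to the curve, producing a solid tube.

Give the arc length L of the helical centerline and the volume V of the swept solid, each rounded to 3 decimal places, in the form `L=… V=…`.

2πR = 2π·45 = 282.743339
per-turn = √(282.743339² + 16²) = √(79943.7956 + 256) = √80199.7956 = 283.195684
L = 6.25 × 283.195684 = 1769.973027
V = π·1.75² × L = 9.621128 × 1769.973027 = 17029.136171

L=1769.973 V=17029.136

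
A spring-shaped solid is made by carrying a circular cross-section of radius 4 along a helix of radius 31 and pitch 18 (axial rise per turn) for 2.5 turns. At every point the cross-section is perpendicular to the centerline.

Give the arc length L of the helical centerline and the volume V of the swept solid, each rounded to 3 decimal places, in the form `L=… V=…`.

2πR = 2π·31 = 194.778745
per-turn = √(194.778745² + 18²) = √(37938.7593 + 324) = √38262.7593 = 195.608689
L = 2.5 × 195.608689 = 489.021723
V = π·4² × L = 50.265482 × 489.021723 = 24580.912848

L=489.022 V=24580.913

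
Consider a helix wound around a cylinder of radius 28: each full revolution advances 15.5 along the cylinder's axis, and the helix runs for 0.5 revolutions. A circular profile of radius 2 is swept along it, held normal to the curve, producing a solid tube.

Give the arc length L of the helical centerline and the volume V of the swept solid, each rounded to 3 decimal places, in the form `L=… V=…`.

2πR = 2π·28 = 175.929189
per-turn = √(175.929189² + 15.5²) = √(30951.0794 + 240.25) = √31191.3294 = 176.610672
L = 0.5 × 176.610672 = 88.305336
V = π·2² × L = 12.566371 × 88.305336 = 1109.677578

L=88.305 V=1109.678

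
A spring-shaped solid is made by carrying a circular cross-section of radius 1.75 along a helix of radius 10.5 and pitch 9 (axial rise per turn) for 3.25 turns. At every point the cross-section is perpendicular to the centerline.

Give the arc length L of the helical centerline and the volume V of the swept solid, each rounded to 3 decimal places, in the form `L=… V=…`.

2πR = 2π·10.5 = 65.973446
per-turn = √(65.973446² + 9²) = √(4352.4955 + 81) = √4433.4955 = 66.584499
L = 3.25 × 66.584499 = 216.399623
V = π·1.75² × L = 9.621128 × 216.399623 = 2082.008360

L=216.400 V=2082.008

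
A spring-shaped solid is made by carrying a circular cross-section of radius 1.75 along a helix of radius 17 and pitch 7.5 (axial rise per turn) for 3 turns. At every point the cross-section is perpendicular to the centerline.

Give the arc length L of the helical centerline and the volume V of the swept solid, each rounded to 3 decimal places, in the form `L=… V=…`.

L=321.231 V=3090.608

2πR = 2π·17 = 106.814150
per-turn = √(106.814150² + 7.5²) = √(11409.2627 + 56.25) = √11465.5127 = 107.077134
L = 3 × 107.077134 = 321.231403
V = π·1.75² × L = 9.621128 × 321.231403 = 3090.608285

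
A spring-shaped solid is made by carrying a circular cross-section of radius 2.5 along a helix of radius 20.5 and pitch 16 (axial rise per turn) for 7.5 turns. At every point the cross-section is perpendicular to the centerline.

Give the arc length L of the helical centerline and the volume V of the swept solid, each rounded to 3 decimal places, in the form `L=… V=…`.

L=973.464 V=19113.927

2πR = 2π·20.5 = 128.805299
per-turn = √(128.805299² + 16²) = √(16590.8050 + 256) = √16846.8050 = 129.795243
L = 7.5 × 129.795243 = 973.464319
V = π·2.5² × L = 19.634954 × 973.464319 = 19113.927215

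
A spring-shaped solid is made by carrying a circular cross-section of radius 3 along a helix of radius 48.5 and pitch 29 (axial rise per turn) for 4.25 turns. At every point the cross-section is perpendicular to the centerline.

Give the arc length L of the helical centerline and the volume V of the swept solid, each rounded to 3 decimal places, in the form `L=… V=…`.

L=1300.973 V=36784.142

2πR = 2π·48.5 = 304.734487
per-turn = √(304.734487² + 29²) = √(92863.1078 + 841) = √93704.1078 = 306.111267
L = 4.25 × 306.111267 = 1300.972885
V = π·3² × L = 28.274334 × 1300.972885 = 36784.141720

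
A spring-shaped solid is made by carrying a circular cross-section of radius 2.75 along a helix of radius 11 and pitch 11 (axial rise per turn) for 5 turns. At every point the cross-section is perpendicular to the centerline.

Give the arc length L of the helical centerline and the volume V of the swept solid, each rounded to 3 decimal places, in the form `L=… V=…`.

2πR = 2π·11 = 69.115038
per-turn = √(69.115038² + 11²) = √(4776.8885 + 121) = √4897.8885 = 69.984916
L = 5 × 69.984916 = 349.924582
V = π·2.75² × L = 23.758294 × 349.924582 = 8313.611258

L=349.925 V=8313.611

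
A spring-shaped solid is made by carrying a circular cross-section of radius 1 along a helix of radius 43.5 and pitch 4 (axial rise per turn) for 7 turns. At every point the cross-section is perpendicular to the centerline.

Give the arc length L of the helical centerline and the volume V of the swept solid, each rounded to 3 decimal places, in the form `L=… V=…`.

L=1913.435 V=6011.233

2πR = 2π·43.5 = 273.318561
per-turn = √(273.318561² + 4²) = √(74703.0357 + 16) = √74719.0357 = 273.347829
L = 7 × 273.347829 = 1913.434804
V = π·1² × L = 3.141593 × 1913.434804 = 6011.232724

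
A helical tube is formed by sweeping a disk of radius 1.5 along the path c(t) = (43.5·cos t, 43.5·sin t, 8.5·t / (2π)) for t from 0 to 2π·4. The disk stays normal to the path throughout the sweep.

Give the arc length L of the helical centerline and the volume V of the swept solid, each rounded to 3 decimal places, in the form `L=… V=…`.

2πR = 2π·43.5 = 273.318561
per-turn = √(273.318561² + 8.5²) = √(74703.0357 + 72.25) = √74775.2857 = 273.450701
L = 4 × 273.450701 = 1093.802803
V = π·1.5² × L = 7.068583 × 1093.802803 = 7731.636412

L=1093.803 V=7731.636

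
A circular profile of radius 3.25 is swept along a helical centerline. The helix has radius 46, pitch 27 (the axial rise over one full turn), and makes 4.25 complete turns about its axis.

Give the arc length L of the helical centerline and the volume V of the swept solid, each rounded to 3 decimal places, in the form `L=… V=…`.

2πR = 2π·46 = 289.026524
per-turn = √(289.026524² + 27²) = √(83536.3317 + 729) = √84265.3317 = 290.284915
L = 4.25 × 290.284915 = 1233.710887
V = π·3.25² × L = 33.183072 × 1233.710887 = 40938.317692

L=1233.711 V=40938.318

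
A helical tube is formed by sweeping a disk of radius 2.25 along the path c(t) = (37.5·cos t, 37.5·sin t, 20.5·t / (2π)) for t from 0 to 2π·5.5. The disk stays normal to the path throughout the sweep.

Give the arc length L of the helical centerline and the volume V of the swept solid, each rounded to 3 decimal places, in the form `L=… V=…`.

L=1300.803 V=20688.372

2πR = 2π·37.5 = 235.619449
per-turn = √(235.619449² + 20.5²) = √(55516.5248 + 420.25) = √55936.7748 = 236.509566
L = 5.5 × 236.509566 = 1300.802612
V = π·2.25² × L = 15.904313 × 1300.802612 = 20688.371650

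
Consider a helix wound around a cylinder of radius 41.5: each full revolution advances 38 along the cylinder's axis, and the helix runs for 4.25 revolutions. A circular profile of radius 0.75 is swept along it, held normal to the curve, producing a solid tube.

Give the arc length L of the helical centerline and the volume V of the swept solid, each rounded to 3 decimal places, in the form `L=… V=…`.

2πR = 2π·41.5 = 260.752190
per-turn = √(260.752190² + 38²) = √(67991.7047 + 1444) = √69435.7047 = 263.506555
L = 4.25 × 263.506555 = 1119.902860
V = π·0.75² × L = 1.767146 × 1119.902860 = 1979.031712

L=1119.903 V=1979.032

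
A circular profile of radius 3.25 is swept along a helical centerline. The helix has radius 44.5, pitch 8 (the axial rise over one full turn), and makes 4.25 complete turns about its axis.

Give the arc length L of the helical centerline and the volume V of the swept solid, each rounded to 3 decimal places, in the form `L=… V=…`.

2πR = 2π·44.5 = 279.601746
per-turn = √(279.601746² + 8²) = √(78177.1365 + 64) = √78241.1365 = 279.716171
L = 4.25 × 279.716171 = 1188.793728
V = π·3.25² × L = 33.183072 × 1188.793728 = 39447.828343

L=1188.794 V=39447.828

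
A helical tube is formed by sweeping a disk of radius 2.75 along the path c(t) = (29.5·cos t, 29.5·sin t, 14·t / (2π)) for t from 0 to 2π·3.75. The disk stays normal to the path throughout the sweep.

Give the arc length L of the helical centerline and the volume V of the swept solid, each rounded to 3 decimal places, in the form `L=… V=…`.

L=697.057 V=16560.891

2πR = 2π·29.5 = 185.353967
per-turn = √(185.353967² + 14²) = √(34356.0929 + 196) = √34552.0929 = 185.881933
L = 3.75 × 185.881933 = 697.057248
V = π·2.75² × L = 23.758294 × 697.057248 = 16560.891336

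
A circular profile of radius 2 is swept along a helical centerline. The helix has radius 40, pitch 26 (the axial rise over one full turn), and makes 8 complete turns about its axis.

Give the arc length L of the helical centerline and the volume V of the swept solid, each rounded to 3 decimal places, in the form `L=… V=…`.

L=2021.350 V=25401.027

2πR = 2π·40 = 251.327412
per-turn = √(251.327412² + 26²) = √(63165.4682 + 676) = √63841.4682 = 252.668692
L = 8 × 252.668692 = 2021.349540
V = π·2² × L = 12.566371 × 2021.349540 = 25401.027460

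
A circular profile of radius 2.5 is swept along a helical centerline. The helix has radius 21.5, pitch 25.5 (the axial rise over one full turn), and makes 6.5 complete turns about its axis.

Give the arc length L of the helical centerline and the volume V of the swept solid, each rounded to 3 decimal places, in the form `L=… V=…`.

2πR = 2π·21.5 = 135.088484
per-turn = √(135.088484² + 25.5²) = √(18248.8985 + 650.25) = √18899.1485 = 137.474174
L = 6.5 × 137.474174 = 893.582131
V = π·2.5² × L = 19.634954 × 893.582131 = 17545.444123

L=893.582 V=17545.444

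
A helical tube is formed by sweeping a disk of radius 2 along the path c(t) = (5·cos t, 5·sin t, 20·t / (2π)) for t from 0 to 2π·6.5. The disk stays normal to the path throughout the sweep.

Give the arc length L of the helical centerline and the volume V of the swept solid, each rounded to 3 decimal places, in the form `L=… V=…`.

2πR = 2π·5 = 31.415927
per-turn = √(31.415927² + 20²) = √(986.9604 + 400) = √1386.9604 = 37.241918
L = 6.5 × 37.241918 = 242.072466
V = π·2² × L = 12.566371 × 242.072466 = 3041.972318

L=242.072 V=3041.972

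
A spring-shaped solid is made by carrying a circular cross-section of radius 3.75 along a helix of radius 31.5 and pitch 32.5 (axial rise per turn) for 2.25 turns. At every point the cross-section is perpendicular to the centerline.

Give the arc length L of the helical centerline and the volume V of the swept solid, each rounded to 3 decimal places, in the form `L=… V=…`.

2πR = 2π·31.5 = 197.920337
per-turn = √(197.920337² + 32.5²) = √(39172.4599 + 1056.25) = √40228.7099 = 200.570960
L = 2.25 × 200.570960 = 451.284659
V = π·3.75² × L = 44.178647 × 451.284659 = 19937.145520

L=451.285 V=19937.146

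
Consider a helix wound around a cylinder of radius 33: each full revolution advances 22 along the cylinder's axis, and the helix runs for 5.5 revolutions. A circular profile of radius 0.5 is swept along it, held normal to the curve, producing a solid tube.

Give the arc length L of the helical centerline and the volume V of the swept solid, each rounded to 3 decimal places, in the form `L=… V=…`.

2πR = 2π·33 = 207.345115
per-turn = √(207.345115² + 22²) = √(42991.9968 + 484) = √43475.9968 = 208.508985
L = 5.5 × 208.508985 = 1146.799417
V = π·0.5² × L = 0.785398 × 1146.799417 = 900.694156

L=1146.799 V=900.694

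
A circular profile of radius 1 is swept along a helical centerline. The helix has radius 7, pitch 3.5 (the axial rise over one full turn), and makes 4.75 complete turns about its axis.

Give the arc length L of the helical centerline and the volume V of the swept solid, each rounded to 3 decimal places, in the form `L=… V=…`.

2πR = 2π·7 = 43.982297
per-turn = √(43.982297² + 3.5²) = √(1934.4425 + 12.25) = √1946.6925 = 44.121338
L = 4.75 × 44.121338 = 209.576355
V = π·1² × L = 3.141593 × 209.576355 = 658.403538

L=209.576 V=658.404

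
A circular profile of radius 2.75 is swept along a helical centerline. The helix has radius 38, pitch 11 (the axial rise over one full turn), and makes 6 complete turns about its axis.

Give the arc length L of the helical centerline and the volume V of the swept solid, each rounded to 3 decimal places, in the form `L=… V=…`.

L=1434.086 V=34071.433

2πR = 2π·38 = 238.761042
per-turn = √(238.761042² + 11²) = √(57006.8350 + 121) = √57127.8350 = 239.014299
L = 6 × 239.014299 = 1434.085793
V = π·2.75² × L = 23.758294 × 1434.085793 = 34071.432519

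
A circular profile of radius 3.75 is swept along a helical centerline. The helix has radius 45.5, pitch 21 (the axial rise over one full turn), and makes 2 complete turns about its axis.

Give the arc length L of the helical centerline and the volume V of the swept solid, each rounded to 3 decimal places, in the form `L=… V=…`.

2πR = 2π·45.5 = 285.884931
per-turn = √(285.884931² + 21²) = √(81730.1940 + 441) = √82171.1940 = 286.655183
L = 2 × 286.655183 = 573.310366
V = π·3.75² × L = 44.178647 × 573.310366 = 25328.076120

L=573.310 V=25328.076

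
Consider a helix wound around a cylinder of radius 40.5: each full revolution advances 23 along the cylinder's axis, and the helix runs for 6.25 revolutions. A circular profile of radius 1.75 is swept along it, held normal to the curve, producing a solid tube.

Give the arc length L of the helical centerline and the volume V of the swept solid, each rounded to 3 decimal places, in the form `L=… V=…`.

2πR = 2π·40.5 = 254.469005
per-turn = √(254.469005² + 23²) = √(64754.4745 + 529) = √65283.4745 = 255.506310
L = 6.25 × 255.506310 = 1596.914438
V = π·1.75² × L = 9.621128 × 1596.914438 = 15364.117415

L=1596.914 V=15364.117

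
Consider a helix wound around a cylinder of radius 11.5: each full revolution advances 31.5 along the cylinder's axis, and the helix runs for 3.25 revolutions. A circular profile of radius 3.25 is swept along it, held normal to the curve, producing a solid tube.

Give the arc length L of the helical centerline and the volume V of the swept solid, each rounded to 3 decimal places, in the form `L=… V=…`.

L=256.179 V=8500.806

2πR = 2π·11.5 = 72.256631
per-turn = √(72.256631² + 31.5²) = √(5221.0207 + 992.25) = √6213.2707 = 78.824303
L = 3.25 × 78.824303 = 256.178984
V = π·3.25² × L = 33.183072 × 256.178984 = 8500.805789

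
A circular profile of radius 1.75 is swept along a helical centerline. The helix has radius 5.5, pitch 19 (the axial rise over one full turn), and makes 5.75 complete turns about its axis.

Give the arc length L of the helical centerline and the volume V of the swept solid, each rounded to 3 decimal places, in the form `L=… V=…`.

2πR = 2π·5.5 = 34.557519
per-turn = √(34.557519² + 19²) = √(1194.2221 + 361) = √1555.2221 = 39.436305
L = 5.75 × 39.436305 = 226.758752
V = π·1.75² × L = 9.621128 × 226.758752 = 2181.674868

L=226.759 V=2181.675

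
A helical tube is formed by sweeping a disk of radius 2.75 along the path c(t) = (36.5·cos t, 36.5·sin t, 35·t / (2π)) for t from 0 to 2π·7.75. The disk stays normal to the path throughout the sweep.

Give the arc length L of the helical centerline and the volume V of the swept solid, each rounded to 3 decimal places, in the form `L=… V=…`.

L=1797.935 V=42715.874

2πR = 2π·36.5 = 229.336264
per-turn = √(229.336264² + 35²) = √(52595.1219 + 1225) = √53820.1219 = 231.991642
L = 7.75 × 231.991642 = 1797.935224
V = π·2.75² × L = 23.758294 × 1797.935224 = 42715.874435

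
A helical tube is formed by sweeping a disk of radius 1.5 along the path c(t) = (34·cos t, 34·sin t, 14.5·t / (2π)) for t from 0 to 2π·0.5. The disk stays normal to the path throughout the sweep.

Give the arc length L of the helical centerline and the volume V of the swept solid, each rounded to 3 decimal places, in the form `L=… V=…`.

L=107.060 V=756.762

2πR = 2π·34 = 213.628300
per-turn = √(213.628300² + 14.5²) = √(45637.0508 + 210.25) = √45847.3008 = 214.119828
L = 0.5 × 214.119828 = 107.059914
V = π·1.5² × L = 7.068583 × 107.059914 = 756.761939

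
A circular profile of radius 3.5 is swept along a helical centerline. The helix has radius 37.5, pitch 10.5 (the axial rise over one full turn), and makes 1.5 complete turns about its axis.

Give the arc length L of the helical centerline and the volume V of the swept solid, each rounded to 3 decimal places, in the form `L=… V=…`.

L=353.780 V=13615.047

2πR = 2π·37.5 = 235.619449
per-turn = √(235.619449² + 10.5²) = √(55516.5248 + 110.25) = √55626.7748 = 235.853291
L = 1.5 × 235.853291 = 353.779936
V = π·3.5² × L = 38.484510 × 353.779936 = 13615.047492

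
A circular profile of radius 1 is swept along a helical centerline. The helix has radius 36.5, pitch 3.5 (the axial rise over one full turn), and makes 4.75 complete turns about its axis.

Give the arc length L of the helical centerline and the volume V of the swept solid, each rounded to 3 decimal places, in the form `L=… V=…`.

L=1089.474 V=3422.684

2πR = 2π·36.5 = 229.336264
per-turn = √(229.336264² + 3.5²) = √(52595.1219 + 12.25) = √52607.3719 = 229.362970
L = 4.75 × 229.362970 = 1089.474106
V = π·1² × L = 3.141593 × 1089.474106 = 3422.683847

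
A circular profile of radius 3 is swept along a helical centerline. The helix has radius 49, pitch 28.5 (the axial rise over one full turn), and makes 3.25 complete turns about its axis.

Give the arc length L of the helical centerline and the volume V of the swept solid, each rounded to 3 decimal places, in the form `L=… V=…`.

L=1004.875 V=28412.178

2πR = 2π·49 = 307.876080
per-turn = √(307.876080² + 28.5²) = √(94787.6807 + 812.25) = √95599.9307 = 309.192385
L = 3.25 × 309.192385 = 1004.875250
V = π·3² × L = 28.274334 × 1004.875250 = 28412.178323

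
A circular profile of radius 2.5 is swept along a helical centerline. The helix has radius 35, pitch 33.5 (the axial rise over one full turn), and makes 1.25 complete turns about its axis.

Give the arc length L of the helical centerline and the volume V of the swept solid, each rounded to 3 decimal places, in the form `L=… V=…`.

L=278.061 V=5459.706

2πR = 2π·35 = 219.911486
per-turn = √(219.911486² + 33.5²) = √(48361.0616 + 1122.25) = √49483.3116 = 222.448447
L = 1.25 × 222.448447 = 278.060559
V = π·2.5² × L = 19.634954 × 278.060559 = 5459.706303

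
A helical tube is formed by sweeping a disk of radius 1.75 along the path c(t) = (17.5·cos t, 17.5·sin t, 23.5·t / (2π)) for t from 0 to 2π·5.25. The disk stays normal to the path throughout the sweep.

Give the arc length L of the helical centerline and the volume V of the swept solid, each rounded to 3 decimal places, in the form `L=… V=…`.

2πR = 2π·17.5 = 109.955743
per-turn = √(109.955743² + 23.5²) = √(12090.2654 + 552.25) = √12642.5154 = 112.438941
L = 5.25 × 112.438941 = 590.304439
V = π·1.75² × L = 9.621128 × 590.304439 = 5679.394271

L=590.304 V=5679.394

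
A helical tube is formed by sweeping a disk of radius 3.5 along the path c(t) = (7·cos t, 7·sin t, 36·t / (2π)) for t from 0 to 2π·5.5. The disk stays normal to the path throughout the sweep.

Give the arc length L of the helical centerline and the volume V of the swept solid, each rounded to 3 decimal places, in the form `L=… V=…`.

L=312.603 V=12030.389

2πR = 2π·7 = 43.982297
per-turn = √(43.982297² + 36²) = √(1934.4425 + 1296) = √3230.4425 = 56.836981
L = 5.5 × 56.836981 = 312.603398
V = π·3.5² × L = 38.484510 × 312.603398 = 12030.388602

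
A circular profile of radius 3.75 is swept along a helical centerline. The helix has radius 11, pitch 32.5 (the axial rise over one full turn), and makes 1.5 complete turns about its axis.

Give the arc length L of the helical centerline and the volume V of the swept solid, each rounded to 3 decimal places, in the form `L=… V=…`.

L=114.562 V=5061.215

2πR = 2π·11 = 69.115038
per-turn = √(69.115038² + 32.5²) = √(4776.8885 + 1056.25) = √5833.1385 = 76.374986
L = 1.5 × 76.374986 = 114.562479
V = π·3.75² × L = 44.178647 × 114.562479 = 5061.215303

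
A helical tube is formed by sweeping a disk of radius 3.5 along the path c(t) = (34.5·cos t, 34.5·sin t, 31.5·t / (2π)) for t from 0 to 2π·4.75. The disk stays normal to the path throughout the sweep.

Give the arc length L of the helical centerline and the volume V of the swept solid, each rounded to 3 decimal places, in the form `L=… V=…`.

2πR = 2π·34.5 = 216.769893
per-turn = √(216.769893² + 31.5²) = √(46989.1866 + 992.25) = √47981.4366 = 219.046654
L = 4.75 × 219.046654 = 1040.471606
V = π·3.5² × L = 38.484510 × 1040.471606 = 40042.039921

L=1040.472 V=40042.040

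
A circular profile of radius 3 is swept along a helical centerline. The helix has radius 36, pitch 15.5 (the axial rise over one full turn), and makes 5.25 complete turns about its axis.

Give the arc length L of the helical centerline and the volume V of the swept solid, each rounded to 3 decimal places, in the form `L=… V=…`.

2πR = 2π·36 = 226.194671
per-turn = √(226.194671² + 15.5²) = √(51164.0292 + 240.25) = √51404.2792 = 226.725118
L = 5.25 × 226.725118 = 1190.306870
V = π·3² × L = 28.274334 × 1190.306870 = 33655.133878

L=1190.307 V=33655.134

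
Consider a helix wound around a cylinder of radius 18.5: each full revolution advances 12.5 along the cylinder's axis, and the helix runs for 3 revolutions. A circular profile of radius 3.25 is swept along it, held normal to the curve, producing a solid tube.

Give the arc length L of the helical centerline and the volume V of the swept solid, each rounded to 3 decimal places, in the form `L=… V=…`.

2πR = 2π·18.5 = 116.238928
per-turn = √(116.238928² + 12.5²) = √(13511.4884 + 156.25) = √13667.7384 = 116.909103
L = 3 × 116.909103 = 350.727310
V = π·3.25² × L = 33.183072 × 350.727310 = 11638.209714

L=350.727 V=11638.210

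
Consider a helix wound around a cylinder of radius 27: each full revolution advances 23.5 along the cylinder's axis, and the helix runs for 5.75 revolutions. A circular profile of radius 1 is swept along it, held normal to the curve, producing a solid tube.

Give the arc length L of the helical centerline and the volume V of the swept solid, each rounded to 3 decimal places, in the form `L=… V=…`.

L=984.779 V=3093.775

2πR = 2π·27 = 169.646003
per-turn = √(169.646003² + 23.5²) = √(28779.7664 + 552.25) = √29332.0164 = 171.265923
L = 5.75 × 171.265923 = 984.779058
V = π·1² × L = 3.141593 × 984.779058 = 3093.774654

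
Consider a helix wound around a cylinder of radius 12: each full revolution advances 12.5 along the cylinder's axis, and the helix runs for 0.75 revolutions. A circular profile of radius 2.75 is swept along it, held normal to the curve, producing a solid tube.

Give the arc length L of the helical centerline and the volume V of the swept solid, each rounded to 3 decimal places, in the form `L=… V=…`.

L=57.321 V=1361.838

2πR = 2π·12 = 75.398224
per-turn = √(75.398224² + 12.5²) = √(5684.8921 + 156.25) = √5841.1421 = 76.427365
L = 0.75 × 76.427365 = 57.320524
V = π·2.75² × L = 23.758294 × 57.320524 = 1361.837883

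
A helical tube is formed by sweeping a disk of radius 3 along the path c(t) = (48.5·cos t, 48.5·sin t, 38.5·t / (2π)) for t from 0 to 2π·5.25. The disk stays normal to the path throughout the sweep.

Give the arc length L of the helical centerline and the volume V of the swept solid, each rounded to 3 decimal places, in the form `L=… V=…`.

2πR = 2π·48.5 = 304.734487
per-turn = √(304.734487² + 38.5²) = √(92863.1078 + 1482.25) = √94345.3578 = 307.156894
L = 5.25 × 307.156894 = 1612.573696
V = π·3² × L = 28.274334 × 1612.573696 = 45594.447087

L=1612.574 V=45594.447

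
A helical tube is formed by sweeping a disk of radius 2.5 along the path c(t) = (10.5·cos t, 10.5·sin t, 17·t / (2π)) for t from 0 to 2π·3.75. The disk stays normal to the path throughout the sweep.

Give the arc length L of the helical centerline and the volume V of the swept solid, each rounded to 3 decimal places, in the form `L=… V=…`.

L=255.482 V=5016.377

2πR = 2π·10.5 = 65.973446
per-turn = √(65.973446² + 17²) = √(4352.4955 + 289) = √4641.4955 = 68.128522
L = 3.75 × 68.128522 = 255.481958
V = π·2.5² × L = 19.634954 × 255.481958 = 5016.376522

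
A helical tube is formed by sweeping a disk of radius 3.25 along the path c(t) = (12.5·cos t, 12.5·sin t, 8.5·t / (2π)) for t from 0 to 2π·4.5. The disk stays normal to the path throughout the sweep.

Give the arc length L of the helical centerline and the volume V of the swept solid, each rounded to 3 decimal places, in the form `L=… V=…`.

2πR = 2π·12.5 = 78.539816
per-turn = √(78.539816² + 8.5²) = √(6168.5028 + 72.25) = √6240.7528 = 78.998435
L = 4.5 × 78.998435 = 355.492958
V = π·3.25² × L = 33.183072 × 355.492958 = 11796.348565

L=355.493 V=11796.349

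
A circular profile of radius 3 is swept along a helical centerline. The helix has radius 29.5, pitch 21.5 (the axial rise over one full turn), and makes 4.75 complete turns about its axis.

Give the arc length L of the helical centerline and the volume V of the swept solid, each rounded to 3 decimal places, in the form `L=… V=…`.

L=886.335 V=25060.518

2πR = 2π·29.5 = 185.353967
per-turn = √(185.353967² + 21.5²) = √(34356.0929 + 462.25) = √34818.3429 = 186.596739
L = 4.75 × 186.596739 = 886.334509
V = π·3² × L = 28.274334 × 886.334509 = 25060.517844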